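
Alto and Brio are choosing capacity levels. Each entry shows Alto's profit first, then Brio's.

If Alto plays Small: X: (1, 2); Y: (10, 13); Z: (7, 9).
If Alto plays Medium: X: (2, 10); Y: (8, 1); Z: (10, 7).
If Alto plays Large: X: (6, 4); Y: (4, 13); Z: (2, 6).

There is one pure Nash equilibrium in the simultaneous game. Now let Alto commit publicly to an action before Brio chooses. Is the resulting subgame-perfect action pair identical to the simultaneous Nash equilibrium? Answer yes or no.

yes

Backward induction with Alto moving first.
- Small: Brio compares 2, 13, 9 and picks Y; Alto would get 10.
- Medium: Brio compares 10, 1, 7 and picks X; Alto would get 2.
- Large: Brio compares 4, 13, 6 and picks Y; Alto would get 4.
Maximizing over 10, 2, 4, Alto chooses Small. Subgame-perfect outcome: (Small, Y) with payoffs (10, 13).
Now find the simultaneous Nash equilibrium.
Alto's best replies: X→Large; Y→Small; Z→Medium.
Brio's best replies: Small→Y; Medium→X; Large→Y.
The unique mutual best reply is (Small, Y), giving (10, 13).
Sequential outcome (Small, Y) coincides with the Nash profile (Small, Y).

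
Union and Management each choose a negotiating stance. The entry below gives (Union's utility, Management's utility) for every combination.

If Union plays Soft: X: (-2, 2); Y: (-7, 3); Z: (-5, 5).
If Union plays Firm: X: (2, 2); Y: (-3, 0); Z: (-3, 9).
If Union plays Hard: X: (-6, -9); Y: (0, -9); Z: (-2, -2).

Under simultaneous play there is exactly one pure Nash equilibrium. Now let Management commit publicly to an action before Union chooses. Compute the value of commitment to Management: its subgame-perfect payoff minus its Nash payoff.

Solve by backward induction (Management leads).
- X: BR = Firm, leader payoff 2.
- Y: BR = Hard, leader payoff -9.
- Z: BR = Hard, leader payoff -2.
Management's induced payoffs are 2, -9, -2, so Management commits to X. Subgame-perfect outcome: (Firm, X) with payoffs (2, 2).
Now find the simultaneous Nash equilibrium.
Union's best replies: X→Firm; Y→Hard; Z→Hard.
Management's best replies: Soft→Z; Firm→Z; Hard→Z.
Only (Hard, Z) has each player best-responding; Nash payoffs (-2, -2).
Management's commitment gain: 2 − -2 = 4.

4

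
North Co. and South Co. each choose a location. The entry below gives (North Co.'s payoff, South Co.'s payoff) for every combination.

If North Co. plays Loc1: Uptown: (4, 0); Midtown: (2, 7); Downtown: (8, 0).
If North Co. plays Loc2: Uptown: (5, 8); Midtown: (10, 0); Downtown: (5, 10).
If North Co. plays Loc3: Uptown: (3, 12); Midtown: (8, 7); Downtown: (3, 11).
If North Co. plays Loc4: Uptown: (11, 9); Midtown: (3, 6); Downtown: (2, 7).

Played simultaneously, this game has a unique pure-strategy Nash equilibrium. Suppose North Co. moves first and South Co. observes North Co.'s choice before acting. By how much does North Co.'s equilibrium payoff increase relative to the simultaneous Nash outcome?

Solve by backward induction (North Co. leads).
- Loc1: South Co. compares 0, 7, 0 and picks Midtown; North Co. would get 2.
- Loc2: South Co. compares 8, 0, 10 and picks Downtown; North Co. would get 5.
- Loc3: South Co. compares 12, 7, 11 and picks Uptown; North Co. would get 3.
- Loc4: South Co. compares 9, 6, 7 and picks Uptown; North Co. would get 11.
Among 2, 5, 3, 11, the best is 11 at Loc4. Subgame-perfect outcome: (Loc4, Uptown) with payoffs (11, 9).
For the simultaneous game, intersect best replies.
North Co.'s best replies: Uptown→Loc4; Midtown→Loc2; Downtown→Loc1.
South Co.'s best replies: Loc1→Midtown; Loc2→Downtown; Loc3→Uptown; Loc4→Uptown.
Only (Loc4, Uptown) has each player best-responding; Nash payoffs (11, 9).
North Co.'s commitment gain: 11 − 11 = 0.

0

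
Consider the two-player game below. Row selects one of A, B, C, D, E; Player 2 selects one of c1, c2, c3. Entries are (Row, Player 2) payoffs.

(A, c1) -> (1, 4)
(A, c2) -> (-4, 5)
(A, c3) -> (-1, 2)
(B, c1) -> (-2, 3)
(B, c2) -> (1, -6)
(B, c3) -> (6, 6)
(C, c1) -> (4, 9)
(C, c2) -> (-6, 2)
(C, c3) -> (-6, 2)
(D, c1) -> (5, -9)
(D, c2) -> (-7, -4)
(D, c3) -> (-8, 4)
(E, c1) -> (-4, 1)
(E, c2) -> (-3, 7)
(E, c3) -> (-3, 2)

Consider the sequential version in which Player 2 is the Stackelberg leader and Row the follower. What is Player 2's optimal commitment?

c3

Row best-responds to each possible Player 2 move:
- c1: BR = D, leader payoff -9.
- c2: BR = B, leader payoff -6.
- c3: BR = B, leader payoff 6.
Player 2's induced payoffs are -9, -6, 6, so Player 2 commits to c3. Subgame-perfect outcome: (B, c3) with payoffs (6, 6).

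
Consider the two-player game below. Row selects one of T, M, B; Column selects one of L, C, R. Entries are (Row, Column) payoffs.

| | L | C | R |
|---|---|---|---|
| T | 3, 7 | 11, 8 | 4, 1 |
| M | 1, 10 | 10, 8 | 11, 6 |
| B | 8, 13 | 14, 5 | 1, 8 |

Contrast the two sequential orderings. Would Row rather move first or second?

If Row leads: Column's best replies are T→C, M→L, B→L; Row's induced payoffs 11, 1, 8; outcome (T, C), payoffs (11, 8).
If Column leads: Row's best replies are L→B, C→B, R→M; Column's induced payoffs 13, 5, 6; outcome (B, L), payoffs (8, 13).
Row gets 11 moving first and 8 moving second, so Row prefers to move first.

first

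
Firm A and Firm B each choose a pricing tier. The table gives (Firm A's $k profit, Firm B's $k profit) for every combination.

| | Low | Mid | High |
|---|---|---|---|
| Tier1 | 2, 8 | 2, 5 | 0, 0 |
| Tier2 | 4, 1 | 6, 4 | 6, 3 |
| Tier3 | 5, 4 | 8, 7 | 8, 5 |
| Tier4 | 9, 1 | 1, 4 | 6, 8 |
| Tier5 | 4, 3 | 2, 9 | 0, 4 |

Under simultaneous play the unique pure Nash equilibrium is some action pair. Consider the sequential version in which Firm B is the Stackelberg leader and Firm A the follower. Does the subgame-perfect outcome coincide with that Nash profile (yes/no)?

Firm A best-responds to each possible Firm B move:
- Low: BR = Tier4, leader payoff 1.
- Mid: BR = Tier3, leader payoff 7.
- High: BR = Tier3, leader payoff 5.
Among 1, 7, 5, the best is 7 at Mid. Subgame-perfect outcome: (Tier3, Mid) with payoffs (8, 7).
Under simultaneous play:
Firm A's best replies: Low→Tier4; Mid→Tier3; High→Tier3.
Firm B's best replies: Tier1→Low; Tier2→Mid; Tier3→Mid; Tier4→High; Tier5→Mid.
Only (Tier3, Mid) has each player best-responding; Nash payoffs (8, 7).
Sequential outcome (Tier3, Mid) coincides with the Nash profile (Tier3, Mid).

yes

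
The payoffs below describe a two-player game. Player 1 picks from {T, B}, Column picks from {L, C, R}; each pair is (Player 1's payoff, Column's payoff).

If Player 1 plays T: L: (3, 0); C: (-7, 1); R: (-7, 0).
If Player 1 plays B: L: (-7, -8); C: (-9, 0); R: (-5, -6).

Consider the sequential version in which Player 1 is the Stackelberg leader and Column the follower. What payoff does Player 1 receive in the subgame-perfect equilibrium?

Work backward from Column's decision.
- T → Column plays C (best of 0, 1, 0); Player 1 gets -7.
- B → Column plays C (best of -8, 0, -6); Player 1 gets -9.
Player 1's induced payoffs are -7, -9, so Player 1 commits to T. Subgame-perfect outcome: (T, C) with payoffs (-7, 1).

-7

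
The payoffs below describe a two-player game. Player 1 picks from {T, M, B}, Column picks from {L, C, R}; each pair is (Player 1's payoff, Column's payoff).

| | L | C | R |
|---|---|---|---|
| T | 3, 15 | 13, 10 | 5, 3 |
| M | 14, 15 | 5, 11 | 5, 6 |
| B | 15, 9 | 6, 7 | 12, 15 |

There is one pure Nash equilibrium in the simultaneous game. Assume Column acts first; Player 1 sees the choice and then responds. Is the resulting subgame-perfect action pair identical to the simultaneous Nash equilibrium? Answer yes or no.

yes

Solve by backward induction (Column leads).
- L → Player 1 plays B (best of 3, 14, 15); Column gets 9.
- C → Player 1 plays T (best of 13, 5, 6); Column gets 10.
- R → Player 1 plays B (best of 5, 5, 12); Column gets 15.
Among 9, 10, 15, the best is 15 at R. Subgame-perfect outcome: (B, R) with payoffs (12, 15).
For the simultaneous game, intersect best replies.
Player 1's best replies: L→B; C→T; R→B.
Column's best replies: T→L; M→L; B→R.
The unique mutual best reply is (B, R), giving (12, 15).
Sequential outcome (B, R) coincides with the Nash profile (B, R).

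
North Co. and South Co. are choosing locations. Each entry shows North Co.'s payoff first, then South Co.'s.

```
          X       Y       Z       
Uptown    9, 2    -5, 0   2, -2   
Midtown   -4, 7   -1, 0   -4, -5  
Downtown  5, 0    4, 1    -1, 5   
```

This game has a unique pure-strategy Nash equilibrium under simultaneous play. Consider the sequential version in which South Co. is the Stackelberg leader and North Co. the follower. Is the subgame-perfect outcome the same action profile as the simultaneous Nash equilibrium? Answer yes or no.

Backward induction with South Co. moving first.
- X: BR = Uptown, leader payoff 2.
- Y: BR = Downtown, leader payoff 1.
- Z: BR = Uptown, leader payoff -2.
Maximizing over 2, 1, -2, South Co. chooses X. Subgame-perfect outcome: (Uptown, X) with payoffs (9, 2).
Now find the simultaneous Nash equilibrium.
North Co.'s best replies: X→Uptown; Y→Downtown; Z→Uptown.
South Co.'s best replies: Uptown→X; Midtown→X; Downtown→Z.
The unique mutual best reply is (Uptown, X), giving (9, 2).
Sequential outcome (Uptown, X) coincides with the Nash profile (Uptown, X).

yes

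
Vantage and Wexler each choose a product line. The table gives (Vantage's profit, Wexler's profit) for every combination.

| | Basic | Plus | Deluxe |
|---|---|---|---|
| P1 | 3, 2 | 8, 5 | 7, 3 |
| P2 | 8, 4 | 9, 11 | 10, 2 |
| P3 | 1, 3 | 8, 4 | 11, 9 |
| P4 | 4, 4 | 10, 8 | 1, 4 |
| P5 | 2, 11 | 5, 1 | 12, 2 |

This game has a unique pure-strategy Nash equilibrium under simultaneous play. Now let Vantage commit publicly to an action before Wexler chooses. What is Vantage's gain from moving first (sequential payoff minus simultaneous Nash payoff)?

1

Wexler best-responds to each possible Vantage move:
- P1: BR = Plus, leader payoff 8.
- P2: BR = Plus, leader payoff 9.
- P3: BR = Deluxe, leader payoff 11.
- P4: BR = Plus, leader payoff 10.
- P5: BR = Basic, leader payoff 2.
Maximizing over 8, 9, 11, 10, 2, Vantage chooses P3. Subgame-perfect outcome: (P3, Deluxe) with payoffs (11, 9).
Now find the simultaneous Nash equilibrium.
Vantage's best replies: Basic→P2; Plus→P4; Deluxe→P5.
Wexler's best replies: P1→Plus; P2→Plus; P3→Deluxe; P4→Plus; P5→Basic.
Only (P4, Plus) has each player best-responding; Nash payoffs (10, 8).
Vantage's commitment gain: 11 − 10 = 1.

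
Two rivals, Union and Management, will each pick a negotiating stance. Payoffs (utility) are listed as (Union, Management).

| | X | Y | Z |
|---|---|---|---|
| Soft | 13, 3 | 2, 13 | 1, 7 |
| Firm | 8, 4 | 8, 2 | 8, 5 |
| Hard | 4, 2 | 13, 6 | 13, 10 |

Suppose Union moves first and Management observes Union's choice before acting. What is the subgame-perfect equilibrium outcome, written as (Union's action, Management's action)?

Work backward from Management's decision.
- Soft → Management plays Y (best of 3, 13, 7); Union gets 2.
- Firm → Management plays Z (best of 4, 2, 5); Union gets 8.
- Hard → Management plays Z (best of 2, 6, 10); Union gets 13.
Union's induced payoffs are 2, 8, 13, so Union commits to Hard. Subgame-perfect outcome: (Hard, Z) with payoffs (13, 10).

(Hard, Z)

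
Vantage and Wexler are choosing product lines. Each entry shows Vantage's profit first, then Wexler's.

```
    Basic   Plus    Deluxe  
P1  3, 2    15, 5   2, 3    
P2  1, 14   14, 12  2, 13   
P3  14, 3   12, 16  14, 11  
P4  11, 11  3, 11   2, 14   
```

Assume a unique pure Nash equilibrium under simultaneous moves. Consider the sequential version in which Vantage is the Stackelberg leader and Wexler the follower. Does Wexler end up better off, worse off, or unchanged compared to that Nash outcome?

unchanged

Backward induction with Vantage moving first.
- P1 → Wexler plays Plus (best of 2, 5, 3); Vantage gets 15.
- P2 → Wexler plays Basic (best of 14, 12, 13); Vantage gets 1.
- P3 → Wexler plays Plus (best of 3, 16, 11); Vantage gets 12.
- P4 → Wexler plays Deluxe (best of 11, 11, 14); Vantage gets 2.
Vantage's induced payoffs are 15, 1, 12, 2, so Vantage commits to P1. Subgame-perfect outcome: (P1, Plus) with payoffs (15, 5).
Under simultaneous play:
Vantage's best replies: Basic→P3; Plus→P1; Deluxe→P3.
Wexler's best replies: P1→Plus; P2→Basic; P3→Plus; P4→Deluxe.
Only (P1, Plus) has each player best-responding; Nash payoffs (15, 5).
Wexler earns 5 sequentially versus 5 at the Nash outcome: unchanged.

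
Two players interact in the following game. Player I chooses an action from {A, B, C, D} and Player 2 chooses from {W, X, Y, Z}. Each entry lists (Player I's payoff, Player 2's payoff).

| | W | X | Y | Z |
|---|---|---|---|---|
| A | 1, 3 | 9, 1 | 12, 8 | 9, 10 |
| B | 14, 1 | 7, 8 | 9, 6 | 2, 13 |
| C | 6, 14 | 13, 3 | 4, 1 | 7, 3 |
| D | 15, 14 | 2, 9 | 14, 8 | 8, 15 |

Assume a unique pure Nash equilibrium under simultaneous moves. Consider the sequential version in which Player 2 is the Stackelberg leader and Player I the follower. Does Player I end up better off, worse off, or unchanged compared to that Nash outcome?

Backward induction with Player 2 moving first.
- W: Player I compares 1, 14, 6, 15 and picks D; Player 2 would get 14.
- X: Player I compares 9, 7, 13, 2 and picks C; Player 2 would get 3.
- Y: Player I compares 12, 9, 4, 14 and picks D; Player 2 would get 8.
- Z: Player I compares 9, 2, 7, 8 and picks A; Player 2 would get 10.
Maximizing over 14, 3, 8, 10, Player 2 chooses W. Subgame-perfect outcome: (D, W) with payoffs (15, 14).
Now find the simultaneous Nash equilibrium.
Player I's best replies: W→D; X→C; Y→D; Z→A.
Player 2's best replies: A→Z; B→Z; C→W; D→Z.
Only (A, Z) has each player best-responding; Nash payoffs (9, 10).
Player I earns 15 sequentially versus 9 at the Nash outcome: better off.

better off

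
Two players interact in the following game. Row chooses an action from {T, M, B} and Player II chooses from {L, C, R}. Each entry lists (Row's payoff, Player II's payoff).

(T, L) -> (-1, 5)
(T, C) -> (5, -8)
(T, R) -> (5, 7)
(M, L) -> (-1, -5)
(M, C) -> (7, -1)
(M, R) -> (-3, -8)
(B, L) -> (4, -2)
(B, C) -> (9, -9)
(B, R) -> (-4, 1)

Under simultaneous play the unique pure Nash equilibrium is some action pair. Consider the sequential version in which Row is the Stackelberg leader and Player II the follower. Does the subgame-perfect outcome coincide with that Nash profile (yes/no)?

no

Player II best-responds to each possible Row move:
- T → Player II plays R (best of 5, -8, 7); Row gets 5.
- M → Player II plays C (best of -5, -1, -8); Row gets 7.
- B → Player II plays R (best of -2, -9, 1); Row gets -4.
Row's induced payoffs are 5, 7, -4, so Row commits to M. Subgame-perfect outcome: (M, C) with payoffs (7, -1).
Under simultaneous play:
Row's best replies: L→B; C→B; R→T.
Player II's best replies: T→R; M→C; B→R.
The unique mutual best reply is (T, R), giving (5, 7).
Sequential outcome (M, C) differs from the Nash profile (T, R).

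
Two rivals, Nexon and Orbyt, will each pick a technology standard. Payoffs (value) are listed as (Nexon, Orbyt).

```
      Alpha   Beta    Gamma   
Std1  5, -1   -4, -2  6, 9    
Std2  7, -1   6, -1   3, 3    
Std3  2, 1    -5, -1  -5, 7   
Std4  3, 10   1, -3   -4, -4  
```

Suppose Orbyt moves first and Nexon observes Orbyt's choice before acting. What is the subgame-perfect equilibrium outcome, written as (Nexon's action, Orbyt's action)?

(Std1, Gamma)

Work backward from Nexon's decision.
- Alpha → Nexon plays Std2 (best of 5, 7, 2, 3); Orbyt gets -1.
- Beta → Nexon plays Std2 (best of -4, 6, -5, 1); Orbyt gets -1.
- Gamma → Nexon plays Std1 (best of 6, 3, -5, -4); Orbyt gets 9.
Maximizing over -1, -1, 9, Orbyt chooses Gamma. Subgame-perfect outcome: (Std1, Gamma) with payoffs (6, 9).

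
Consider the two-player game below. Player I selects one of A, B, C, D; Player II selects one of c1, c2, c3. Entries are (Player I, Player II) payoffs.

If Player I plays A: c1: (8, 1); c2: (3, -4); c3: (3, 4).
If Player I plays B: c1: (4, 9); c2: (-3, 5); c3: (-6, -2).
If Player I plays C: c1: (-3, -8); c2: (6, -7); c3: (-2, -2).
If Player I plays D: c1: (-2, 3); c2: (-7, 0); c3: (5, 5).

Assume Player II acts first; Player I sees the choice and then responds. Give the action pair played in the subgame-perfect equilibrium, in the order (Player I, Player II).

Solve by backward induction (Player II leads).
- c1: Player I compares 8, 4, -3, -2 and picks A; Player II would get 1.
- c2: Player I compares 3, -3, 6, -7 and picks C; Player II would get -7.
- c3: Player I compares 3, -6, -2, 5 and picks D; Player II would get 5.
Maximizing over 1, -7, 5, Player II chooses c3. Subgame-perfect outcome: (D, c3) with payoffs (5, 5).

(D, c3)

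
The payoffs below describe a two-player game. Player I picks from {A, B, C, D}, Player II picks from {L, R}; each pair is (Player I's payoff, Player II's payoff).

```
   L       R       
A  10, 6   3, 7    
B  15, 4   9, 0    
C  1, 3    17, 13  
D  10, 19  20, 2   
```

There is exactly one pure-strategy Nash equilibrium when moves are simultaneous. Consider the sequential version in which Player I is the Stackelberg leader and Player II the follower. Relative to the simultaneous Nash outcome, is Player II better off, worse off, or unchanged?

Work backward from Player II's decision.
- A → Player II plays R (best of 6, 7); Player I gets 3.
- B → Player II plays L (best of 4, 0); Player I gets 15.
- C → Player II plays R (best of 3, 13); Player I gets 17.
- D → Player II plays L (best of 19, 2); Player I gets 10.
Maximizing over 3, 15, 17, 10, Player I chooses C. Subgame-perfect outcome: (C, R) with payoffs (17, 13).
For the simultaneous game, intersect best replies.
Player I's best replies: L→B; R→D.
Player II's best replies: A→R; B→L; C→R; D→L.
The unique mutual best reply is (B, L), giving (15, 4).
Player II earns 13 sequentially versus 4 at the Nash outcome: better off.

better off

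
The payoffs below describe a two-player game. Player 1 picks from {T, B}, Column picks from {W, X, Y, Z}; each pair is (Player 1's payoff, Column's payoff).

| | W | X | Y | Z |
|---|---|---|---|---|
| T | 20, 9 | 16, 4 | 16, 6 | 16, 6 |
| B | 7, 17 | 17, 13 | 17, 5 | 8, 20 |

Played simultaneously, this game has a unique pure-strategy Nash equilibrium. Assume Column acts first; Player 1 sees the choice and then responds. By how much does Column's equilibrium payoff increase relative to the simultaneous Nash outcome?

Solve by backward induction (Column leads).
- W: Player 1 compares 20, 7 and picks T; Column would get 9.
- X: Player 1 compares 16, 17 and picks B; Column would get 13.
- Y: Player 1 compares 16, 17 and picks B; Column would get 5.
- Z: Player 1 compares 16, 8 and picks T; Column would get 6.
Column's induced payoffs are 9, 13, 5, 6, so Column commits to X. Subgame-perfect outcome: (B, X) with payoffs (17, 13).
Under simultaneous play:
Player 1's best replies: W→T; X→B; Y→B; Z→T.
Column's best replies: T→W; B→Z.
The unique mutual best reply is (T, W), giving (20, 9).
Column's commitment gain: 13 − 9 = 4.

4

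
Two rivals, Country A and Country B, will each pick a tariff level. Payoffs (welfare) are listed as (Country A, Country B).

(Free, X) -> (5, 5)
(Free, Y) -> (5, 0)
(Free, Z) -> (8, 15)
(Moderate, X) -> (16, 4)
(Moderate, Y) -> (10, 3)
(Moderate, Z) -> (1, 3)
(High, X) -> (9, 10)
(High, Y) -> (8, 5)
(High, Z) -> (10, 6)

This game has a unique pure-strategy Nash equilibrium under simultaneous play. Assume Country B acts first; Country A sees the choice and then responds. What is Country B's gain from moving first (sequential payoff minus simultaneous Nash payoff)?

2

Backward induction with Country B moving first.
- X → Country A plays Moderate (best of 5, 16, 9); Country B gets 4.
- Y → Country A plays Moderate (best of 5, 10, 8); Country B gets 3.
- Z → Country A plays High (best of 8, 1, 10); Country B gets 6.
Among 4, 3, 6, the best is 6 at Z. Subgame-perfect outcome: (High, Z) with payoffs (10, 6).
For the simultaneous game, intersect best replies.
Country A's best replies: X→Moderate; Y→Moderate; Z→High.
Country B's best replies: Free→Z; Moderate→X; High→X.
The unique mutual best reply is (Moderate, X), giving (16, 4).
Country B's commitment gain: 6 − 4 = 2.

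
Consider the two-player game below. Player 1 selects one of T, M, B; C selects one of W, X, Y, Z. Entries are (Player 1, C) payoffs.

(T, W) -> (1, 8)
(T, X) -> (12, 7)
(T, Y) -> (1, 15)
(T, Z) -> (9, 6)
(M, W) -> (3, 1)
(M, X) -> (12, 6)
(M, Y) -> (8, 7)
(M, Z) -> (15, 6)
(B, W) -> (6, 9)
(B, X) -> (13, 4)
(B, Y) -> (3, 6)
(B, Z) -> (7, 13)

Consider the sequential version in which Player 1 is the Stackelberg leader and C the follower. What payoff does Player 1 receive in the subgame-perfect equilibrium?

Backward induction with Player 1 moving first.
- T: C compares 8, 7, 15, 6 and picks Y; Player 1 would get 1.
- M: C compares 1, 6, 7, 6 and picks Y; Player 1 would get 8.
- B: C compares 9, 4, 6, 13 and picks Z; Player 1 would get 7.
Player 1's induced payoffs are 1, 8, 7, so Player 1 commits to M. Subgame-perfect outcome: (M, Y) with payoffs (8, 7).

8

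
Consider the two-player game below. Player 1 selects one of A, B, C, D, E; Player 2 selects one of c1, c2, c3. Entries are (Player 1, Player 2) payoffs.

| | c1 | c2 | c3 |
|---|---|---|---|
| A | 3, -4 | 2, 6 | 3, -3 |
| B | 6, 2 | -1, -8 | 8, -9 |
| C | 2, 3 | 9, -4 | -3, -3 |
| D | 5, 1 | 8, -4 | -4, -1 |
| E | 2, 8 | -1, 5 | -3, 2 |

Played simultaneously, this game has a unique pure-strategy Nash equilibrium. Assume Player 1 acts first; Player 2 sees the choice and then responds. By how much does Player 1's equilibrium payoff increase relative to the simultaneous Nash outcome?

Work backward from Player 2's decision.
- A: BR = c2, leader payoff 2.
- B: BR = c1, leader payoff 6.
- C: BR = c1, leader payoff 2.
- D: BR = c1, leader payoff 5.
- E: BR = c1, leader payoff 2.
Among 2, 6, 2, 5, 2, the best is 6 at B. Subgame-perfect outcome: (B, c1) with payoffs (6, 2).
Under simultaneous play:
Player 1's best replies: c1→B; c2→C; c3→B.
Player 2's best replies: A→c2; B→c1; C→c1; D→c1; E→c1.
The unique mutual best reply is (B, c1), giving (6, 2).
Player 1's commitment gain: 6 − 6 = 0.

0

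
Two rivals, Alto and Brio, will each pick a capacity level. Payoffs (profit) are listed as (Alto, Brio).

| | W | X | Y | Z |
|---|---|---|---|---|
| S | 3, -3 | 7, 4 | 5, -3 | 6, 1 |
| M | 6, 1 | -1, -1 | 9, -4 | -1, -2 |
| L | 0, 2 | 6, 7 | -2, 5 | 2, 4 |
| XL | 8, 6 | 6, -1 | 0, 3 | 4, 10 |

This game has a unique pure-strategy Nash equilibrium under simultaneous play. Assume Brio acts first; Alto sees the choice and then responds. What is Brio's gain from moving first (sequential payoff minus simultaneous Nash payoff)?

Work backward from Alto's decision.
- W: BR = XL, leader payoff 6.
- X: BR = S, leader payoff 4.
- Y: BR = M, leader payoff -4.
- Z: BR = S, leader payoff 1.
Among 6, 4, -4, 1, the best is 6 at W. Subgame-perfect outcome: (XL, W) with payoffs (8, 6).
For the simultaneous game, intersect best replies.
Alto's best replies: W→XL; X→S; Y→M; Z→S.
Brio's best replies: S→X; M→W; L→X; XL→Z.
Only (S, X) has each player best-responding; Nash payoffs (7, 4).
Brio's commitment gain: 6 − 4 = 2.

2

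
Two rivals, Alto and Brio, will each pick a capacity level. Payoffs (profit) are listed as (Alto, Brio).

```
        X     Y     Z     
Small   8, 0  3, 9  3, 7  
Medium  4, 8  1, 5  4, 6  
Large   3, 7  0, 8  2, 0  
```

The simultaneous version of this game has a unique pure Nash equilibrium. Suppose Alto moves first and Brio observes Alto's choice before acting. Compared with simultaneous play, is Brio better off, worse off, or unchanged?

worse off

Solve by backward induction (Alto leads).
- Small: BR = Y, leader payoff 3.
- Medium: BR = X, leader payoff 4.
- Large: BR = Y, leader payoff 0.
Alto's induced payoffs are 3, 4, 0, so Alto commits to Medium. Subgame-perfect outcome: (Medium, X) with payoffs (4, 8).
Now find the simultaneous Nash equilibrium.
Alto's best replies: X→Small; Y→Small; Z→Medium.
Brio's best replies: Small→Y; Medium→X; Large→Y.
Only (Small, Y) has each player best-responding; Nash payoffs (3, 9).
Brio earns 8 sequentially versus 9 at the Nash outcome: worse off.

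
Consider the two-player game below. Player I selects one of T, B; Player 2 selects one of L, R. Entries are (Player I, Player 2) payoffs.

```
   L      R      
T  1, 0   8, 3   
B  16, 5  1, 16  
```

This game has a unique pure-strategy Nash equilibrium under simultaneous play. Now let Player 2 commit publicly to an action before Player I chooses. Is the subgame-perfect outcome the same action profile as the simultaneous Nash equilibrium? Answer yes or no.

no

Solve by backward induction (Player 2 leads).
- L: BR = B, leader payoff 5.
- R: BR = T, leader payoff 3.
Maximizing over 5, 3, Player 2 chooses L. Subgame-perfect outcome: (B, L) with payoffs (16, 5).
Now find the simultaneous Nash equilibrium.
Player I's best replies: L→B; R→T.
Player 2's best replies: T→R; B→R.
The unique mutual best reply is (T, R), giving (8, 3).
Sequential outcome (B, L) differs from the Nash profile (T, R).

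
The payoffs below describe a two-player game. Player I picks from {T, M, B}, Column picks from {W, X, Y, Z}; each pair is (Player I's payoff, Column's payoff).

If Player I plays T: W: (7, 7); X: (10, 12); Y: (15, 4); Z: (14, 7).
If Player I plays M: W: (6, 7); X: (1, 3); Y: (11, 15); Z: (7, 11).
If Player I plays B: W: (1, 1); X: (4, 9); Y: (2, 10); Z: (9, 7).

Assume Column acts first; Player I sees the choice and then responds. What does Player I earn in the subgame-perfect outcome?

Backward induction with Column moving first.
- W: BR = T, leader payoff 7.
- X: BR = T, leader payoff 12.
- Y: BR = T, leader payoff 4.
- Z: BR = T, leader payoff 7.
Maximizing over 7, 12, 4, 7, Column chooses X. Subgame-perfect outcome: (T, X) with payoffs (10, 12).

10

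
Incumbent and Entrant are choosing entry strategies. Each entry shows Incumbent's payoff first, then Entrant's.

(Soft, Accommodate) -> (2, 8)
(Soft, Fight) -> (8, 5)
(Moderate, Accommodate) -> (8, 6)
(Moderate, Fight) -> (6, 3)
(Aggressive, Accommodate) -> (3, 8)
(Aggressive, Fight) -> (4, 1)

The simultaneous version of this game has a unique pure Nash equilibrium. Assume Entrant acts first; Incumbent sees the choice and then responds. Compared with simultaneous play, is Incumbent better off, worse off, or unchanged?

unchanged

Work backward from Incumbent's decision.
- Accommodate: Incumbent compares 2, 8, 3 and picks Moderate; Entrant would get 6.
- Fight: Incumbent compares 8, 6, 4 and picks Soft; Entrant would get 5.
Entrant's induced payoffs are 6, 5, so Entrant commits to Accommodate. Subgame-perfect outcome: (Moderate, Accommodate) with payoffs (8, 6).
Now find the simultaneous Nash equilibrium.
Incumbent's best replies: Accommodate→Moderate; Fight→Soft.
Entrant's best replies: Soft→Accommodate; Moderate→Accommodate; Aggressive→Accommodate.
The unique mutual best reply is (Moderate, Accommodate), giving (8, 6).
Incumbent earns 8 sequentially versus 8 at the Nash outcome: unchanged.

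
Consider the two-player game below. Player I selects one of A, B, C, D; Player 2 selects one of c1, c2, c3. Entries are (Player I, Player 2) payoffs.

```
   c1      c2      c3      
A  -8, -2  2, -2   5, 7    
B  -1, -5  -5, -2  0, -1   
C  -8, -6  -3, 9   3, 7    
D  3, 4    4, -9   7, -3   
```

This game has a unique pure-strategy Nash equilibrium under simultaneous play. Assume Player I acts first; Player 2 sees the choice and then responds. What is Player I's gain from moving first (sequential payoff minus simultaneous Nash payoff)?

2

Player 2 best-responds to each possible Player I move:
- A: Player 2 compares -2, -2, 7 and picks c3; Player I would get 5.
- B: Player 2 compares -5, -2, -1 and picks c3; Player I would get 0.
- C: Player 2 compares -6, 9, 7 and picks c2; Player I would get -3.
- D: Player 2 compares 4, -9, -3 and picks c1; Player I would get 3.
Among 5, 0, -3, 3, the best is 5 at A. Subgame-perfect outcome: (A, c3) with payoffs (5, 7).
For the simultaneous game, intersect best replies.
Player I's best replies: c1→D; c2→D; c3→D.
Player 2's best replies: A→c3; B→c3; C→c2; D→c1.
The unique mutual best reply is (D, c1), giving (3, 4).
Player I's commitment gain: 5 − 3 = 2.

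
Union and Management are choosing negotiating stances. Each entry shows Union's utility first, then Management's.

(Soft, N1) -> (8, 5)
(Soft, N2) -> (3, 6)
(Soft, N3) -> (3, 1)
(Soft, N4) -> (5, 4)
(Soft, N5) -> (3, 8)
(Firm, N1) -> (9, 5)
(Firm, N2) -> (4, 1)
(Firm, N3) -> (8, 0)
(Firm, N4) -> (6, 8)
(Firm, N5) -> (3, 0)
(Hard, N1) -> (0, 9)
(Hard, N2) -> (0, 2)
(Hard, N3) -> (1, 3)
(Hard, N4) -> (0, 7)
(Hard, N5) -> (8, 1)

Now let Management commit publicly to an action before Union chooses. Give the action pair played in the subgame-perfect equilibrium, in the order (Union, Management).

Work backward from Union's decision.
- N1 → Union plays Firm (best of 8, 9, 0); Management gets 5.
- N2 → Union plays Firm (best of 3, 4, 0); Management gets 1.
- N3 → Union plays Firm (best of 3, 8, 1); Management gets 0.
- N4 → Union plays Firm (best of 5, 6, 0); Management gets 8.
- N5 → Union plays Hard (best of 3, 3, 8); Management gets 1.
Maximizing over 5, 1, 0, 8, 1, Management chooses N4. Subgame-perfect outcome: (Firm, N4) with payoffs (6, 8).

(Firm, N4)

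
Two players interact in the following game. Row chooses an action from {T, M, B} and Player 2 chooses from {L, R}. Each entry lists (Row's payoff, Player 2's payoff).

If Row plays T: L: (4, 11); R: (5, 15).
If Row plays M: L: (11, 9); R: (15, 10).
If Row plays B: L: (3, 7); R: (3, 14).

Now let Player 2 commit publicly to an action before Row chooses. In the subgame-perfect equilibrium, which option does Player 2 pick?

Backward induction with Player 2 moving first.
- L: Row compares 4, 11, 3 and picks M; Player 2 would get 9.
- R: Row compares 5, 15, 3 and picks M; Player 2 would get 10.
Player 2's induced payoffs are 9, 10, so Player 2 commits to R. Subgame-perfect outcome: (M, R) with payoffs (15, 10).

R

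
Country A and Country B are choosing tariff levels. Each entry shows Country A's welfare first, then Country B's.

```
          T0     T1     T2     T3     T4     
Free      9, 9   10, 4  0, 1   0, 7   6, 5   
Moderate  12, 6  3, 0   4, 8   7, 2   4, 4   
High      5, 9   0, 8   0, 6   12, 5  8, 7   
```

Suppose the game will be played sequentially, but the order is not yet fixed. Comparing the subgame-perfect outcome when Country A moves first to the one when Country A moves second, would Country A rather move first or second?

first

If Country A leads: Country B's best replies are Free→T0, Moderate→T2, High→T0; Country A's induced payoffs 9, 4, 5; outcome (Free, T0), payoffs (9, 9).
If Country B leads: Country A's best replies are T0→Moderate, T1→Free, T2→Moderate, T3→High, T4→High; Country B's induced payoffs 6, 4, 8, 5, 7; outcome (Moderate, T2), payoffs (4, 8).
Country A gets 9 moving first and 4 moving second, so Country A prefers to move first.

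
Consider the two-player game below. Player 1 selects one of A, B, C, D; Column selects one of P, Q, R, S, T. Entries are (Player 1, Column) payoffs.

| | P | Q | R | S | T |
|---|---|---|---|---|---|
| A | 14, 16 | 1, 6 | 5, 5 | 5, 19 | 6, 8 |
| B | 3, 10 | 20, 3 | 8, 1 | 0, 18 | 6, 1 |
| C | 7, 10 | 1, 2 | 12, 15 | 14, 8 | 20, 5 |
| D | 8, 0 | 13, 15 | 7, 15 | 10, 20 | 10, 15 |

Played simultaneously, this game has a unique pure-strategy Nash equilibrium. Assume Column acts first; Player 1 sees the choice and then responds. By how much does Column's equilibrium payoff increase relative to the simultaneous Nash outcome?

1

Backward induction with Column moving first.
- P: Player 1 compares 14, 3, 7, 8 and picks A; Column would get 16.
- Q: Player 1 compares 1, 20, 1, 13 and picks B; Column would get 3.
- R: Player 1 compares 5, 8, 12, 7 and picks C; Column would get 15.
- S: Player 1 compares 5, 0, 14, 10 and picks C; Column would get 8.
- T: Player 1 compares 6, 6, 20, 10 and picks C; Column would get 5.
Among 16, 3, 15, 8, 5, the best is 16 at P. Subgame-perfect outcome: (A, P) with payoffs (14, 16).
For the simultaneous game, intersect best replies.
Player 1's best replies: P→A; Q→B; R→C; S→C; T→C.
Column's best replies: A→S; B→S; C→R; D→S.
The unique mutual best reply is (C, R), giving (12, 15).
Column's commitment gain: 16 − 15 = 1.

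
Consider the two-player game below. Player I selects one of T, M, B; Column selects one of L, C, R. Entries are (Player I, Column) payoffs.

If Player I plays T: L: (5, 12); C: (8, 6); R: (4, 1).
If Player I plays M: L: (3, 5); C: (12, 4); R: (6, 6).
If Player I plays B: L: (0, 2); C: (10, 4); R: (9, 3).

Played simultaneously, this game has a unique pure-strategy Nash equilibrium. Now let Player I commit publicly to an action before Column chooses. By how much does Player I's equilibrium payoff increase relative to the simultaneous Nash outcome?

5

Backward induction with Player I moving first.
- T: Column compares 12, 6, 1 and picks L; Player I would get 5.
- M: Column compares 5, 4, 6 and picks R; Player I would get 6.
- B: Column compares 2, 4, 3 and picks C; Player I would get 10.
Maximizing over 5, 6, 10, Player I chooses B. Subgame-perfect outcome: (B, C) with payoffs (10, 4).
Now find the simultaneous Nash equilibrium.
Player I's best replies: L→T; C→M; R→B.
Column's best replies: T→L; M→R; B→C.
Only (T, L) has each player best-responding; Nash payoffs (5, 12).
Player I's commitment gain: 10 − 5 = 5.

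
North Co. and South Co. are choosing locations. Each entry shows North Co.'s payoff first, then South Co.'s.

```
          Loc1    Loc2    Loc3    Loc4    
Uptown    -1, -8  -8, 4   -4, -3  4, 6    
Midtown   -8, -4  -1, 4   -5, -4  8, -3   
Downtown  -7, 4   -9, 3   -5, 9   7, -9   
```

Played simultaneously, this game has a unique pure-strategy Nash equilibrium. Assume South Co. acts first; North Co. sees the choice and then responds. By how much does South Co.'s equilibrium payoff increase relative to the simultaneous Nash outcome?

Solve by backward induction (South Co. leads).
- Loc1 → North Co. plays Uptown (best of -1, -8, -7); South Co. gets -8.
- Loc2 → North Co. plays Midtown (best of -8, -1, -9); South Co. gets 4.
- Loc3 → North Co. plays Uptown (best of -4, -5, -5); South Co. gets -3.
- Loc4 → North Co. plays Midtown (best of 4, 8, 7); South Co. gets -3.
Among -8, 4, -3, -3, the best is 4 at Loc2. Subgame-perfect outcome: (Midtown, Loc2) with payoffs (-1, 4).
Under simultaneous play:
North Co.'s best replies: Loc1→Uptown; Loc2→Midtown; Loc3→Uptown; Loc4→Midtown.
South Co.'s best replies: Uptown→Loc4; Midtown→Loc2; Downtown→Loc3.
The unique mutual best reply is (Midtown, Loc2), giving (-1, 4).
South Co.'s commitment gain: 4 − 4 = 0.

0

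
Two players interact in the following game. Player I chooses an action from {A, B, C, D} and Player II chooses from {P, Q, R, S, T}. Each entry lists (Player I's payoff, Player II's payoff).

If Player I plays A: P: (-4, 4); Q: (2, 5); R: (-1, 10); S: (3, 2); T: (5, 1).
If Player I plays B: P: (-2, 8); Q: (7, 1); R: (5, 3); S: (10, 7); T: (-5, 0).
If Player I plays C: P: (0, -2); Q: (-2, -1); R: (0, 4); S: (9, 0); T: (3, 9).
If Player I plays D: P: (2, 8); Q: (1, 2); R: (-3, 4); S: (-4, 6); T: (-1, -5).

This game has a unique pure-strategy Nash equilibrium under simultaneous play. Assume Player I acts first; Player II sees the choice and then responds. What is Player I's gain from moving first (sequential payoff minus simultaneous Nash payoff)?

Player II best-responds to each possible Player I move:
- A: BR = R, leader payoff -1.
- B: BR = P, leader payoff -2.
- C: BR = T, leader payoff 3.
- D: BR = P, leader payoff 2.
Player I's induced payoffs are -1, -2, 3, 2, so Player I commits to C. Subgame-perfect outcome: (C, T) with payoffs (3, 9).
Now find the simultaneous Nash equilibrium.
Player I's best replies: P→D; Q→B; R→B; S→B; T→A.
Player II's best replies: A→R; B→P; C→T; D→P.
The unique mutual best reply is (D, P), giving (2, 8).
Player I's commitment gain: 3 − 2 = 1.

1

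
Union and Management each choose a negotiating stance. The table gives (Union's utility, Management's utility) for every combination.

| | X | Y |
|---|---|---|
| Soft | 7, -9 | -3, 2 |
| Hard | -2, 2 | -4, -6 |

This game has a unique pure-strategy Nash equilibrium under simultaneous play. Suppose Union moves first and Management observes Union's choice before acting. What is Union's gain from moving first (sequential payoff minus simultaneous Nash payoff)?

1

Solve by backward induction (Union leads).
- Soft: BR = Y, leader payoff -3.
- Hard: BR = X, leader payoff -2.
Union's induced payoffs are -3, -2, so Union commits to Hard. Subgame-perfect outcome: (Hard, X) with payoffs (-2, 2).
Under simultaneous play:
Union's best replies: X→Soft; Y→Soft.
Management's best replies: Soft→Y; Hard→X.
The unique mutual best reply is (Soft, Y), giving (-3, 2).
Union's commitment gain: -2 − -3 = 1.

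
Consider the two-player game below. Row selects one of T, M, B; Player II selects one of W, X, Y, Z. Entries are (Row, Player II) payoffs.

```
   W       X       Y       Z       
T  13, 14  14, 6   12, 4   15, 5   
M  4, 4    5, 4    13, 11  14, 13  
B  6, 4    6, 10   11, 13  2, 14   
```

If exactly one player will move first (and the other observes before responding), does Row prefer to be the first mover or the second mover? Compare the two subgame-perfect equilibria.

first

If Row leads: Player II's best replies are T→W, M→Z, B→Z; Row's induced payoffs 13, 14, 2; outcome (M, Z), payoffs (14, 13).
If Player II leads: Row's best replies are W→T, X→T, Y→M, Z→T; Player II's induced payoffs 14, 6, 11, 5; outcome (T, W), payoffs (13, 14).
Row gets 14 moving first and 13 moving second, so Row prefers to move first.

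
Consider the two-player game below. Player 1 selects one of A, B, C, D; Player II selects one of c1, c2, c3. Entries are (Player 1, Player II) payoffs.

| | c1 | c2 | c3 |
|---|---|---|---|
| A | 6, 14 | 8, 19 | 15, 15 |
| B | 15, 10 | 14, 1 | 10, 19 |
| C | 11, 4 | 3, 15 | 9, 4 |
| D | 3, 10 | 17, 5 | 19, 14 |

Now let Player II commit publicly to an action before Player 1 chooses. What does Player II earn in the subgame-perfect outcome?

Solve by backward induction (Player II leads).
- c1 → Player 1 plays B (best of 6, 15, 11, 3); Player II gets 10.
- c2 → Player 1 plays D (best of 8, 14, 3, 17); Player II gets 5.
- c3 → Player 1 plays D (best of 15, 10, 9, 19); Player II gets 14.
Maximizing over 10, 5, 14, Player II chooses c3. Subgame-perfect outcome: (D, c3) with payoffs (19, 14).

14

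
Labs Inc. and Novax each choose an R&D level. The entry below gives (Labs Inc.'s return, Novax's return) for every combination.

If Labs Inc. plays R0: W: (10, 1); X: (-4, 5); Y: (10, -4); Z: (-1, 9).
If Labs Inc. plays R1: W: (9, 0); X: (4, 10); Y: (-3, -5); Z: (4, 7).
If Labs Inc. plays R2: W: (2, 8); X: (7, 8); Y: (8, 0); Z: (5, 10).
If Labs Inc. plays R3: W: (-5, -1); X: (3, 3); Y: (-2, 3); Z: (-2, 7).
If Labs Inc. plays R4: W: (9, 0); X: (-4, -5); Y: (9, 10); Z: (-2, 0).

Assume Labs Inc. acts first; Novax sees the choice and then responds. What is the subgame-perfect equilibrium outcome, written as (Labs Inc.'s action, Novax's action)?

Backward induction with Labs Inc. moving first.
- R0 → Novax plays Z (best of 1, 5, -4, 9); Labs Inc. gets -1.
- R1 → Novax plays X (best of 0, 10, -5, 7); Labs Inc. gets 4.
- R2 → Novax plays Z (best of 8, 8, 0, 10); Labs Inc. gets 5.
- R3 → Novax plays Z (best of -1, 3, 3, 7); Labs Inc. gets -2.
- R4 → Novax plays Y (best of 0, -5, 10, 0); Labs Inc. gets 9.
Labs Inc.'s induced payoffs are -1, 4, 5, -2, 9, so Labs Inc. commits to R4. Subgame-perfect outcome: (R4, Y) with payoffs (9, 10).

(R4, Y)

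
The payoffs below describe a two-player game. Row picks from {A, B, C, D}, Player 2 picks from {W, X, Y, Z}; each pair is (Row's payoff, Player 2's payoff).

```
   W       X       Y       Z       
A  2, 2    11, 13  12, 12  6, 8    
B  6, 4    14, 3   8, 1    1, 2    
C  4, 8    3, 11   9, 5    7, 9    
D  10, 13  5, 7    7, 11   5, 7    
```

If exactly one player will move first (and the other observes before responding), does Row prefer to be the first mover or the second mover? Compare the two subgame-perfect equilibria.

first

If Row leads: Player 2's best replies are A→X, B→W, C→X, D→W; Row's induced payoffs 11, 6, 3, 10; outcome (A, X), payoffs (11, 13).
If Player 2 leads: Row's best replies are W→D, X→B, Y→A, Z→C; Player 2's induced payoffs 13, 3, 12, 9; outcome (D, W), payoffs (10, 13).
Row gets 11 moving first and 10 moving second, so Row prefers to move first.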